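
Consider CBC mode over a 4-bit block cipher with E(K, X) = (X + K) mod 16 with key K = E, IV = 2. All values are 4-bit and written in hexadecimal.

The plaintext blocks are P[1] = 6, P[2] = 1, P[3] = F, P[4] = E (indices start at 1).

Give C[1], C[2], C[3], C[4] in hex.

C[1] = 2, C[2] = 1, C[3] = C, C[4] = 0

CBC encryption: C_i = E(K, P_i ⊕ C_{i−1}), with C_{0} = IV.
C[1]: P[1] ⊕ 2 = 4; E(K, 4) = 2.
C[2]: P[2] ⊕ 2 = 3; E(K, 3) = 1.
C[3]: P[3] ⊕ 1 = E; E(K, E) = C.
C[4]: P[4] ⊕ C = 2; E(K, 2) = 0.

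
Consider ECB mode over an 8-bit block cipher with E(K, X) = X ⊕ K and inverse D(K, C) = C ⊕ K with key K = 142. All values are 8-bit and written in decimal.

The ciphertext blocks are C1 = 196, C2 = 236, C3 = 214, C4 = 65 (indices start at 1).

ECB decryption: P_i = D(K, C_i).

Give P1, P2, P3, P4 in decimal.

P1 = 74, P2 = 98, P3 = 88, P4 = 207

P1: D(K, 196) = 74.
P2: D(K, 236) = 98.
P3: D(K, 214) = 88.
P4: D(K, 65) = 207.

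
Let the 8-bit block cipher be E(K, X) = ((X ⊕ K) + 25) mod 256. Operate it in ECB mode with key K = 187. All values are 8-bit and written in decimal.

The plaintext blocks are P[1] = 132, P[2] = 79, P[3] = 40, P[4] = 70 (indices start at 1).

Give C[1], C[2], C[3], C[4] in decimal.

C[1] = 88, C[2] = 13, C[3] = 172, C[4] = 22

ECB encryption: C_i = E(K, P_i).
C[1]: E(K, 132) = 88.
C[2]: E(K, 79) = 13.
C[3]: E(K, 40) = 172.
C[4]: E(K, 70) = 22.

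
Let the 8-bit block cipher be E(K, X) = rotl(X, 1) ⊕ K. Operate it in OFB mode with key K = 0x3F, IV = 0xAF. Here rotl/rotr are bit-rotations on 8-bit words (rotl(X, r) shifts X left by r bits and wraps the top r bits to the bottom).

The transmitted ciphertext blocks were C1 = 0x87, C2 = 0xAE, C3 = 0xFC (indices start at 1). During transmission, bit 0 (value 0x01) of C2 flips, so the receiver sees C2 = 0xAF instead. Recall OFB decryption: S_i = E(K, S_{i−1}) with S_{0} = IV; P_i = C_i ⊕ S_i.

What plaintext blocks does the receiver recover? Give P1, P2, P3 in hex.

Only C2 changed, to 0xAF. In OFB, a change in C_i flips the same bit in P_i only; the keystream is unaffected. Decrypting the received ciphertext:
P1: S = E(K, 0xAF) = 0x60; 0x87 ⊕ 0x60 = 0xE7.
P2: S = E(K, 0x60) = 0xFF; 0xAF ⊕ 0xFF = 0x50.
P3: S = E(K, 0xFF) = 0xC0; 0xFC ⊕ 0xC0 = 0x3C.
Blocks that differ from the original plaintext: P2.

P1 = 0xE7, P2 = 0x50, P3 = 0x3C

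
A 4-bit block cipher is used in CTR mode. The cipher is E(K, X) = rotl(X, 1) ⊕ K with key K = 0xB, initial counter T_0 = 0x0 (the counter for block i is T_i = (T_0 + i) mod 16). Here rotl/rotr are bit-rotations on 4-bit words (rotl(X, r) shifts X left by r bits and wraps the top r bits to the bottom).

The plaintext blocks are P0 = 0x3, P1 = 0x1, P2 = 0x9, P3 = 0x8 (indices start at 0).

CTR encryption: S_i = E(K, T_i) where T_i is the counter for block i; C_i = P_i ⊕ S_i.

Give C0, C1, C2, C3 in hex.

C0 = 0x8, C1 = 0x8, C2 = 0x6, C3 = 0x5

C0: T = 0x0, S = E(K, T) = 0xB; 0x3 ⊕ 0xB = 0x8.
C1: T = 0x1, S = E(K, T) = 0x9; 0x1 ⊕ 0x9 = 0x8.
C2: T = 0x2, S = E(K, T) = 0xF; 0x9 ⊕ 0xF = 0x6.
C3: T = 0x3, S = E(K, T) = 0xD; 0x8 ⊕ 0xD = 0x5.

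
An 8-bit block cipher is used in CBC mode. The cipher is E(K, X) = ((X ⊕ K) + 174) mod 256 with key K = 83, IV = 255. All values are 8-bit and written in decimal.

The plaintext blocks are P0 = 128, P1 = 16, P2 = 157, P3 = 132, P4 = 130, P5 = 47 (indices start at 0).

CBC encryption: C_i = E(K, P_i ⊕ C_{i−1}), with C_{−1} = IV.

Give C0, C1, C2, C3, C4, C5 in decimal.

C0 = 218, C1 = 71, C2 = 55, C3 = 142, C4 = 13, C5 = 31

C0: P0 ⊕ 255 = 127; E(K, 127) = 218.
C1: P1 ⊕ 218 = 202; E(K, 202) = 71.
C2: P2 ⊕ 71 = 218; E(K, 218) = 55.
C3: P3 ⊕ 55 = 179; E(K, 179) = 142.
C4: P4 ⊕ 142 = 12; E(K, 12) = 13.
C5: P5 ⊕ 13 = 34; E(K, 34) = 31.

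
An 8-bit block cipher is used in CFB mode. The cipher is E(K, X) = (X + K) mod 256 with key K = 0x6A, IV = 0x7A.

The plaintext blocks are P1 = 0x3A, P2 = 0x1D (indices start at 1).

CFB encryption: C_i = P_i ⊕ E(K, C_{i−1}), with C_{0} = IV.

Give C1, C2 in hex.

C1 = 0xDE, C2 = 0x55

C1: E(K, 0x7A) = 0xE4; 0x3A ⊕ 0xE4 = 0xDE.
C2: E(K, 0xDE) = 0x48; 0x1D ⊕ 0x48 = 0x55.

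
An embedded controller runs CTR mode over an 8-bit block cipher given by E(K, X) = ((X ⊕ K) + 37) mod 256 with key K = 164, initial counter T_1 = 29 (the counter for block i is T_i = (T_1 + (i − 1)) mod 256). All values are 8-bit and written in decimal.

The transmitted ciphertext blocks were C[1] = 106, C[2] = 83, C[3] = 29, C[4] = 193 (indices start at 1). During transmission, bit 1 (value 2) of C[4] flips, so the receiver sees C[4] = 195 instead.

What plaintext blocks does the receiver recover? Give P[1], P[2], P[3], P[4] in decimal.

CTR decryption: S_i = E(K, T_i) where T_i is the counter for block i; P_i = C_i ⊕ S_i.
Only C[4] changed, to 195. In CTR, a change in C_i flips the same bit in P_i only; the keystream is unaffected. Decrypting the received ciphertext:
P[1]: T = 29, S = E(K, T) = 222; 106 ⊕ 222 = 180.
P[2]: T = 30, S = E(K, T) = 223; 83 ⊕ 223 = 140.
P[3]: T = 31, S = E(K, T) = 224; 29 ⊕ 224 = 253.
P[4]: T = 32, S = E(K, T) = 169; 195 ⊕ 169 = 106.
Blocks that differ from the original plaintext: P[4].

P[1] = 180, P[2] = 140, P[3] = 253, P[4] = 106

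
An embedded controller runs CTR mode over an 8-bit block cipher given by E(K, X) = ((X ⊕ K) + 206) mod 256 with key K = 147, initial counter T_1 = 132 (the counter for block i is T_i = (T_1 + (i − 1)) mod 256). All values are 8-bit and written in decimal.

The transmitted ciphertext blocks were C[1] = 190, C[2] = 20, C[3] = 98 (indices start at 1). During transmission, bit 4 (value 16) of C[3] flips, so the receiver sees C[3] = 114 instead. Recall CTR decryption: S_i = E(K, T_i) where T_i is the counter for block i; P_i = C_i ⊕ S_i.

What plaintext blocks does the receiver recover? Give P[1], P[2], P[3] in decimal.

P[1] = 91, P[2] = 240, P[3] = 145

Only C[3] changed, to 114. In CTR, a change in C_i flips the same bit in P_i only; the keystream is unaffected. Decrypting the received ciphertext:
P[1]: T = 132, S = E(K, T) = 229; 190 ⊕ 229 = 91.
P[2]: T = 133, S = E(K, T) = 228; 20 ⊕ 228 = 240.
P[3]: T = 134, S = E(K, T) = 227; 114 ⊕ 227 = 145.
Blocks that differ from the original plaintext: P[3].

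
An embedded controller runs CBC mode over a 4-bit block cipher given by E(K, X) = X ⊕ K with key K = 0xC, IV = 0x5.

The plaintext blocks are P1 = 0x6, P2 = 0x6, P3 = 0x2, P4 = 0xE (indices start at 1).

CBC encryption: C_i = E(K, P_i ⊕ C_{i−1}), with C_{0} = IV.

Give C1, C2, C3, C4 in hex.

C1: P1 ⊕ 0x5 = 0x3; E(K, 0x3) = 0xF.
C2: P2 ⊕ 0xF = 0x9; E(K, 0x9) = 0x5.
C3: P3 ⊕ 0x5 = 0x7; E(K, 0x7) = 0xB.
C4: P4 ⊕ 0xB = 0x5; E(K, 0x5) = 0x9.

C1 = 0xF, C2 = 0x5, C3 = 0xB, C4 = 0x9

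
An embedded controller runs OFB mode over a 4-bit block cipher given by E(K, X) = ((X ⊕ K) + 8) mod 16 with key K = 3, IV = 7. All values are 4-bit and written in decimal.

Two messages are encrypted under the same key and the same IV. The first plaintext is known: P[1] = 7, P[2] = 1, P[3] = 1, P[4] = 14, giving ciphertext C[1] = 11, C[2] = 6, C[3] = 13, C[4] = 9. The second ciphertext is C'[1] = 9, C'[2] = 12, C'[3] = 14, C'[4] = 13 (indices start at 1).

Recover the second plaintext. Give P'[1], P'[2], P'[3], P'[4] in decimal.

P'[1] = 5, P'[2] = 11, P'[3] = 2, P'[4] = 10

In OFB with a reused IV, both messages share the same keystream S_i, so C_i ⊕ C'_i = P_i ⊕ P'_i and thus P'_i = P_i ⊕ C_i ⊕ C'_i.
P'[1]: 7 ⊕ 11 ⊕ 9 = 5.
P'[2]: 1 ⊕ 6 ⊕ 12 = 11.
P'[3]: 1 ⊕ 13 ⊕ 14 = 2.
P'[4]: 14 ⊕ 9 ⊕ 13 = 10.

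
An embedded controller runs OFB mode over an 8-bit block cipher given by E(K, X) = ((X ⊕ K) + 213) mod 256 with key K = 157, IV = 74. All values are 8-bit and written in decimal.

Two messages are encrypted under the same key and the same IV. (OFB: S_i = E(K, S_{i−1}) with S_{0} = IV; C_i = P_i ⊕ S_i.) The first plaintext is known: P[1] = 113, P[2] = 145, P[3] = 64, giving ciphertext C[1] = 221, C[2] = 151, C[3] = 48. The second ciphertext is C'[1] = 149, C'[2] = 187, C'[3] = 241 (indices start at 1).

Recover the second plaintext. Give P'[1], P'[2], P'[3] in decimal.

P'[1] = 57, P'[2] = 189, P'[3] = 129

In OFB with a reused IV, both messages share the same keystream S_i, so C_i ⊕ C'_i = P_i ⊕ P'_i and thus P'_i = P_i ⊕ C_i ⊕ C'_i.
P'[1]: 113 ⊕ 221 ⊕ 149 = 57.
P'[2]: 145 ⊕ 151 ⊕ 187 = 189.
P'[3]: 64 ⊕ 48 ⊕ 241 = 129.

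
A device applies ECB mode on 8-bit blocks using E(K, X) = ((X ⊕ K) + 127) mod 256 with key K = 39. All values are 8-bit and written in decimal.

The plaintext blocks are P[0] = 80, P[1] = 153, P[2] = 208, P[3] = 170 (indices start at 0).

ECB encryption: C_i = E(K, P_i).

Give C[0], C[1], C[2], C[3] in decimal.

C[0] = 246, C[1] = 61, C[2] = 118, C[3] = 12

C[0]: E(K, 80) = 246.
C[1]: E(K, 153) = 61.
C[2]: E(K, 208) = 118.
C[3]: E(K, 170) = 12.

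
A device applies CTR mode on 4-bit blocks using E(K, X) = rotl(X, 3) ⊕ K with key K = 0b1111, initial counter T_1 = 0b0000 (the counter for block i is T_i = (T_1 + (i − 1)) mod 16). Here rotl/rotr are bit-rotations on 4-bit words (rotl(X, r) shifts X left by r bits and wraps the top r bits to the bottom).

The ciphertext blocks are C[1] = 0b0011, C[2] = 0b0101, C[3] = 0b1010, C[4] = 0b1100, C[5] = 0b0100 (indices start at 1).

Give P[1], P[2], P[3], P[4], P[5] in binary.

CTR decryption: S_i = E(K, T_i) where T_i is the counter for block i; P_i = C_i ⊕ S_i.
P[1]: T = 0b0000, S = E(K, T) = 0b1111; 0b0011 ⊕ 0b1111 = 0b1100.
P[2]: T = 0b0001, S = E(K, T) = 0b0111; 0b0101 ⊕ 0b0111 = 0b0010.
P[3]: T = 0b0010, S = E(K, T) = 0b1110; 0b1010 ⊕ 0b1110 = 0b0100.
P[4]: T = 0b0011, S = E(K, T) = 0b0110; 0b1100 ⊕ 0b0110 = 0b1010.
P[5]: T = 0b0100, S = E(K, T) = 0b1101; 0b0100 ⊕ 0b1101 = 0b1001.

P[1] = 0b1100, P[2] = 0b0010, P[3] = 0b0100, P[4] = 0b1010, P[5] = 0b1001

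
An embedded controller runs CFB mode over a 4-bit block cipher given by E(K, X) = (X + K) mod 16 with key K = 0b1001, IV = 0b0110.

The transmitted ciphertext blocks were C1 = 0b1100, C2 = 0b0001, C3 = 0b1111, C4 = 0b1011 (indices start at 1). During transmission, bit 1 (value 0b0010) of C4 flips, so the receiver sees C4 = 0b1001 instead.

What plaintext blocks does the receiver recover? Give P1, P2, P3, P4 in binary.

CFB decryption: P_i = C_i ⊕ E(K, C_{i−1}), with C_{0} = IV.
Only C4 changed, to 0b1001. In CFB, a change in C_i flips the same bit in P_i and garbles P_{i+1}. Decrypting the received ciphertext:
P1: E(K, 0b0110) = 0b1111; 0b1100 ⊕ 0b1111 = 0b0011.
P2: E(K, 0b1100) = 0b0101; 0b0001 ⊕ 0b0101 = 0b0100.
P3: E(K, 0b0001) = 0b1010; 0b1111 ⊕ 0b1010 = 0b0101.
P4: E(K, 0b1111) = 0b1000; 0b1001 ⊕ 0b1000 = 0b0001.
Blocks that differ from the original plaintext: P4.

P1 = 0b0011, P2 = 0b0100, P3 = 0b0101, P4 = 0b0001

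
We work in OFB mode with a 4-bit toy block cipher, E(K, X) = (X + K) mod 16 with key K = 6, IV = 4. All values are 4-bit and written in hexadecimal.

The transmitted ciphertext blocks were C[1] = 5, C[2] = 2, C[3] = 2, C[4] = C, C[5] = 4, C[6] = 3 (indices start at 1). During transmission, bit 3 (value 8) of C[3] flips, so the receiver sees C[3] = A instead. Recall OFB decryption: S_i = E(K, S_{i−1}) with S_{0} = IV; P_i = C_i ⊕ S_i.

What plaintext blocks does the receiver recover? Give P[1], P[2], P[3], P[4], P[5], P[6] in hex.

P[1] = F, P[2] = 2, P[3] = C, P[4] = 0, P[5] = 6, P[6] = B

Only C[3] changed, to A. In OFB, a change in C_i flips the same bit in P_i only; the keystream is unaffected. Decrypting the received ciphertext:
P[1]: S = E(K, 4) = A; 5 ⊕ A = F.
P[2]: S = E(K, A) = 0; 2 ⊕ 0 = 2.
P[3]: S = E(K, 0) = 6; A ⊕ 6 = C.
P[4]: S = E(K, 6) = C; C ⊕ C = 0.
P[5]: S = E(K, C) = 2; 4 ⊕ 2 = 6.
P[6]: S = E(K, 2) = 8; 3 ⊕ 8 = B.
Blocks that differ from the original plaintext: P[3].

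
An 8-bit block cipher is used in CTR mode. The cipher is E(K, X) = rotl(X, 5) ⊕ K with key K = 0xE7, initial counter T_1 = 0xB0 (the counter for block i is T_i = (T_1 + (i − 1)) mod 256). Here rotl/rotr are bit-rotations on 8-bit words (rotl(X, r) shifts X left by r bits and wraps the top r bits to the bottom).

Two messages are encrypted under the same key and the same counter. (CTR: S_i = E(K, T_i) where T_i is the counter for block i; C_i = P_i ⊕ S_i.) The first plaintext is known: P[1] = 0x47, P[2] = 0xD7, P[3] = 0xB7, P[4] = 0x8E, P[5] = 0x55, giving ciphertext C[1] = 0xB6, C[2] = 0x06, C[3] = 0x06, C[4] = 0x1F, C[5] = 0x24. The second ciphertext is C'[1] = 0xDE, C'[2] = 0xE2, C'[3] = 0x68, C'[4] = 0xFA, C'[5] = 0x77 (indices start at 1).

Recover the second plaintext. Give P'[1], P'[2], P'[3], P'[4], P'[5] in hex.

In CTR with a reused counter, both messages share the same keystream S_i, so C_i ⊕ C'_i = P_i ⊕ P'_i and thus P'_i = P_i ⊕ C_i ⊕ C'_i.
P'[1]: 0x47 ⊕ 0xB6 ⊕ 0xDE = 0x2F.
P'[2]: 0xD7 ⊕ 0x06 ⊕ 0xE2 = 0x33.
P'[3]: 0xB7 ⊕ 0x06 ⊕ 0x68 = 0xD9.
P'[4]: 0x8E ⊕ 0x1F ⊕ 0xFA = 0x6B.
P'[5]: 0x55 ⊕ 0x24 ⊕ 0x77 = 0x06.

P'[1] = 0x2F, P'[2] = 0x33, P'[3] = 0xD9, P'[4] = 0x6B, P'[5] = 0x06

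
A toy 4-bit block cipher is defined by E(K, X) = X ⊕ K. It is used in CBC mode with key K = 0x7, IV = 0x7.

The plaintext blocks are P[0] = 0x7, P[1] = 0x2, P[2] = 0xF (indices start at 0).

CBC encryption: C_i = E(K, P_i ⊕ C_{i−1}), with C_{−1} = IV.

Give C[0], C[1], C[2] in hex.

C[0]: P[0] ⊕ 0x7 = 0x0; E(K, 0x0) = 0x7.
C[1]: P[1] ⊕ 0x7 = 0x5; E(K, 0x5) = 0x2.
C[2]: P[2] ⊕ 0x2 = 0xD; E(K, 0xD) = 0xA.

C[0] = 0x7, C[1] = 0x2, C[2] = 0xA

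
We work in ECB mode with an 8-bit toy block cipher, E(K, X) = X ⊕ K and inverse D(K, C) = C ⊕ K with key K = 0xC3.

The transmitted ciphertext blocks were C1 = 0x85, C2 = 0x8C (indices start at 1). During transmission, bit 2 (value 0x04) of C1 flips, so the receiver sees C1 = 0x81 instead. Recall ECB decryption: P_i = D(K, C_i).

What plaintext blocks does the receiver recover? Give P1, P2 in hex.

P1 = 0x42, P2 = 0x4F

Only C1 changed, to 0x81. In ECB, a change in C_i affects only P_i. Decrypting the received ciphertext:
P1: D(K, 0x81) = 0x42.
P2: D(K, 0x8C) = 0x4F.
Blocks that differ from the original plaintext: P1.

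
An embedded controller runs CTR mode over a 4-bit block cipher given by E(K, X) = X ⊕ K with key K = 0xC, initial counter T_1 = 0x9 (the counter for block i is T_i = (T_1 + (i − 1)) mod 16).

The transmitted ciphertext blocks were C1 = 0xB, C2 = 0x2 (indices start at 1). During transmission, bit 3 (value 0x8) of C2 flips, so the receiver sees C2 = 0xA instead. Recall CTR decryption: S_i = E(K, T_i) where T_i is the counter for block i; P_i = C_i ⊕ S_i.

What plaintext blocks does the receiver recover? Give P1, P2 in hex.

Only C2 changed, to 0xA. In CTR, a change in C_i flips the same bit in P_i only; the keystream is unaffected. Decrypting the received ciphertext:
P1: T = 0x9, S = E(K, T) = 0x5; 0xB ⊕ 0x5 = 0xE.
P2: T = 0xA, S = E(K, T) = 0x6; 0xA ⊕ 0x6 = 0xC.
Blocks that differ from the original plaintext: P2.

P1 = 0xE, P2 = 0xC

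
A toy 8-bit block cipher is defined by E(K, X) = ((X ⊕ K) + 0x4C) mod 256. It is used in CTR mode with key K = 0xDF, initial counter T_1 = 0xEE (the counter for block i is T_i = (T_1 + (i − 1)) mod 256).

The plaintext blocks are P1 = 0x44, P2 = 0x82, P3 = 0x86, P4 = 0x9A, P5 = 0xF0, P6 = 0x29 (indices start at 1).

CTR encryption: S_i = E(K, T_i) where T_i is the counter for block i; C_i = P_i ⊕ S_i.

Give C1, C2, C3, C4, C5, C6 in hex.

C1 = 0x39, C2 = 0xFE, C3 = 0xFD, C4 = 0xE0, C5 = 0x89, C6 = 0x51

C1: T = 0xEE, S = E(K, T) = 0x7D; 0x44 ⊕ 0x7D = 0x39.
C2: T = 0xEF, S = E(K, T) = 0x7C; 0x82 ⊕ 0x7C = 0xFE.
C3: T = 0xF0, S = E(K, T) = 0x7B; 0x86 ⊕ 0x7B = 0xFD.
C4: T = 0xF1, S = E(K, T) = 0x7A; 0x9A ⊕ 0x7A = 0xE0.
C5: T = 0xF2, S = E(K, T) = 0x79; 0xF0 ⊕ 0x79 = 0x89.
C6: T = 0xF3, S = E(K, T) = 0x78; 0x29 ⊕ 0x78 = 0x51.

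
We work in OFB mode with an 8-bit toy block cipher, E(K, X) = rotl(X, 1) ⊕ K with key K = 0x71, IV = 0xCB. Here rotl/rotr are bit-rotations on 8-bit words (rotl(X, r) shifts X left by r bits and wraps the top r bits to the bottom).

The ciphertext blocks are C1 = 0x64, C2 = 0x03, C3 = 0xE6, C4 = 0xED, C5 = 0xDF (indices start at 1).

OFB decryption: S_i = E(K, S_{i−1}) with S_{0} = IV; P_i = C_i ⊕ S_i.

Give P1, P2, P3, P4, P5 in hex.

P1 = 0x82, P2 = 0xBF, P3 = 0xEE, P4 = 0x8C, P5 = 0x6C

P1: S = E(K, 0xCB) = 0xE6; 0x64 ⊕ 0xE6 = 0x82.
P2: S = E(K, 0xE6) = 0xBC; 0x03 ⊕ 0xBC = 0xBF.
P3: S = E(K, 0xBC) = 0x08; 0xE6 ⊕ 0x08 = 0xEE.
P4: S = E(K, 0x08) = 0x61; 0xED ⊕ 0x61 = 0x8C.
P5: S = E(K, 0x61) = 0xB3; 0xDF ⊕ 0xB3 = 0x6C.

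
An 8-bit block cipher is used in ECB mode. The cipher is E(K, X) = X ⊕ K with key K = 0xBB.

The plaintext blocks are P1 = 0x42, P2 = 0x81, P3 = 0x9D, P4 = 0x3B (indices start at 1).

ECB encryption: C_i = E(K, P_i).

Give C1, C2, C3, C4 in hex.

C1: E(K, 0x42) = 0xF9.
C2: E(K, 0x81) = 0x3A.
C3: E(K, 0x9D) = 0x26.
C4: E(K, 0x3B) = 0x80.

C1 = 0xF9, C2 = 0x3A, C3 = 0x26, C4 = 0x80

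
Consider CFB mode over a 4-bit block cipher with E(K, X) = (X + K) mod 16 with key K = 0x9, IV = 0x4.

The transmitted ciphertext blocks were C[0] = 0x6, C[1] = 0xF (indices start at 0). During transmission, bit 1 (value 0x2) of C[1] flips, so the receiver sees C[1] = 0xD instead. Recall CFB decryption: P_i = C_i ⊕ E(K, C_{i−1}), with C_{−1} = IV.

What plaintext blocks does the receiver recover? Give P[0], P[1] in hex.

Only C[1] changed, to 0xD. In CFB, a change in C_i flips the same bit in P_i and garbles P_{i+1}. Decrypting the received ciphertext:
P[0]: E(K, 0x4) = 0xD; 0x6 ⊕ 0xD = 0xB.
P[1]: E(K, 0x6) = 0xF; 0xD ⊕ 0xF = 0x2.
Blocks that differ from the original plaintext: P[1].

P[0] = 0xB, P[1] = 0x2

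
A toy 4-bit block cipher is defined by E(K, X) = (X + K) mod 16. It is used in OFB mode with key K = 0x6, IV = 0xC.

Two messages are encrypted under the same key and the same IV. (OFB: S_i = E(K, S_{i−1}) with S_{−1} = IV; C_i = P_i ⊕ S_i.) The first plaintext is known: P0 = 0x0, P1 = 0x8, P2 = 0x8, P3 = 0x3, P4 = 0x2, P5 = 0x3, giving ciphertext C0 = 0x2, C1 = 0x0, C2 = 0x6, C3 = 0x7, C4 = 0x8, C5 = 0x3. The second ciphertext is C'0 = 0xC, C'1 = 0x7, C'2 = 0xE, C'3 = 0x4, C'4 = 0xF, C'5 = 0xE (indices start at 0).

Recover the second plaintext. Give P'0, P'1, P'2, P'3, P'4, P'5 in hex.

P'0 = 0xE, P'1 = 0xF, P'2 = 0x0, P'3 = 0x0, P'4 = 0x5, P'5 = 0xE

In OFB with a reused IV, both messages share the same keystream S_i, so C_i ⊕ C'_i = P_i ⊕ P'_i and thus P'_i = P_i ⊕ C_i ⊕ C'_i.
P'0: 0x0 ⊕ 0x2 ⊕ 0xC = 0xE.
P'1: 0x8 ⊕ 0x0 ⊕ 0x7 = 0xF.
P'2: 0x8 ⊕ 0x6 ⊕ 0xE = 0x0.
P'3: 0x3 ⊕ 0x7 ⊕ 0x4 = 0x0.
P'4: 0x2 ⊕ 0x8 ⊕ 0xF = 0x5.
P'5: 0x3 ⊕ 0x3 ⊕ 0xE = 0xE.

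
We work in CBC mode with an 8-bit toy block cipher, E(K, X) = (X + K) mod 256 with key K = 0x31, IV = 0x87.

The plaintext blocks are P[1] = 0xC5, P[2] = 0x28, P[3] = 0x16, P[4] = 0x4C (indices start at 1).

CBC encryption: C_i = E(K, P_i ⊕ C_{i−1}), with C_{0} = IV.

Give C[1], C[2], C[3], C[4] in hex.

C[1]: P[1] ⊕ 0x87 = 0x42; E(K, 0x42) = 0x73.
C[2]: P[2] ⊕ 0x73 = 0x5B; E(K, 0x5B) = 0x8C.
C[3]: P[3] ⊕ 0x8C = 0x9A; E(K, 0x9A) = 0xCB.
C[4]: P[4] ⊕ 0xCB = 0x87; E(K, 0x87) = 0xB8.

C[1] = 0x73, C[2] = 0x8C, C[3] = 0xCB, C[4] = 0xB8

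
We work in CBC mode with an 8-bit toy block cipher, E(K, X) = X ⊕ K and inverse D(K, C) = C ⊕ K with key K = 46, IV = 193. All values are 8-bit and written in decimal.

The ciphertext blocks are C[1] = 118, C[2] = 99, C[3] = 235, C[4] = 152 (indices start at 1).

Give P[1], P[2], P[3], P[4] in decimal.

P[1] = 153, P[2] = 59, P[3] = 166, P[4] = 93

CBC decryption: P_i = D(K, C_i) ⊕ C_{i−1}, with C_{0} = IV.
P[1]: D(K, 118) = 88; 88 ⊕ 193 = 153.
P[2]: D(K, 99) = 77; 77 ⊕ 118 = 59.
P[3]: D(K, 235) = 197; 197 ⊕ 99 = 166.
P[4]: D(K, 152) = 182; 182 ⊕ 235 = 93.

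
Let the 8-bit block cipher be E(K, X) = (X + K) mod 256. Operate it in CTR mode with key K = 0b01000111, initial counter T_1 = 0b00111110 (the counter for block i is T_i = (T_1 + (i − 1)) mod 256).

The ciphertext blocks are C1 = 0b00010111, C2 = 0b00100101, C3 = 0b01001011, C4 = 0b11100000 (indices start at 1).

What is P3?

P3 = 0b11001100

CTR decryption: S_i = E(K, T_i) where T_i is the counter for block i; P_i = C_i ⊕ S_i.
P3: T = 0b01000000, S = E(K, T) = 0b10000111; 0b01001011 ⊕ 0b10000111 = 0b11001100.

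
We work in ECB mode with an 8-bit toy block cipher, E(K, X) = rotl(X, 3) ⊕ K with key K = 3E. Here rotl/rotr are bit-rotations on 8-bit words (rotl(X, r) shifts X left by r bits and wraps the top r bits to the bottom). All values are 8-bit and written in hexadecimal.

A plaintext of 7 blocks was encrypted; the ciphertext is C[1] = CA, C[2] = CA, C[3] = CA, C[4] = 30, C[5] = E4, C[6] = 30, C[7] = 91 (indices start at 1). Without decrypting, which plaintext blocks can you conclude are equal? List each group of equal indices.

P[1] = P[2] = P[3]; P[4] = P[6]

ECB encrypts each block independently with the same key, so equal ciphertext blocks imply equal plaintext blocks.
C[1] = C[2] = C[3] = CA, so P[1] = P[2] = P[3].
C[4] = C[6] = 30, so P[4] = P[6].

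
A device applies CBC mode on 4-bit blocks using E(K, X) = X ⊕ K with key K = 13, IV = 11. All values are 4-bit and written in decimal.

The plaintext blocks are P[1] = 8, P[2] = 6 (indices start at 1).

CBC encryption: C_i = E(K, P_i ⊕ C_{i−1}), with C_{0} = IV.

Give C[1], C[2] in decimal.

C[1]: P[1] ⊕ 11 = 3; E(K, 3) = 14.
C[2]: P[2] ⊕ 14 = 8; E(K, 8) = 5.

C[1] = 14, C[2] = 5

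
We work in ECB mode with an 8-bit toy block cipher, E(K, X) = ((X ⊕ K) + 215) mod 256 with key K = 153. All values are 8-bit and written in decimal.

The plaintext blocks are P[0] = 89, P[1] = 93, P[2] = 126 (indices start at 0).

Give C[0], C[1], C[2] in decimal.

C[0] = 151, C[1] = 155, C[2] = 190

ECB encryption: C_i = E(K, P_i).
C[0]: E(K, 89) = 151.
C[1]: E(K, 93) = 155.
C[2]: E(K, 126) = 190.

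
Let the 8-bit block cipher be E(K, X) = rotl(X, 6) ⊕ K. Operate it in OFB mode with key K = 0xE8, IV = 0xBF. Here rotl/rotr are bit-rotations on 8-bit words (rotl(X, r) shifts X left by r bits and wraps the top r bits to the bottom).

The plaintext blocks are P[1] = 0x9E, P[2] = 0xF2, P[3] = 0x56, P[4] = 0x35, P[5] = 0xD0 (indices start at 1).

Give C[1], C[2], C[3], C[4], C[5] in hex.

OFB encryption: S_i = E(K, S_{i−1}) with S_{0} = IV; C_i = P_i ⊕ S_i.
C[1]: S = E(K, 0xBF) = 0x07; 0x9E ⊕ 0x07 = 0x99.
C[2]: S = E(K, 0x07) = 0x29; 0xF2 ⊕ 0x29 = 0xDB.
C[3]: S = E(K, 0x29) = 0xA2; 0x56 ⊕ 0xA2 = 0xF4.
C[4]: S = E(K, 0xA2) = 0x40; 0x35 ⊕ 0x40 = 0x75.
C[5]: S = E(K, 0x40) = 0xF8; 0xD0 ⊕ 0xF8 = 0x28.

C[1] = 0x99, C[2] = 0xDB, C[3] = 0xF4, C[4] = 0x75, C[5] = 0x28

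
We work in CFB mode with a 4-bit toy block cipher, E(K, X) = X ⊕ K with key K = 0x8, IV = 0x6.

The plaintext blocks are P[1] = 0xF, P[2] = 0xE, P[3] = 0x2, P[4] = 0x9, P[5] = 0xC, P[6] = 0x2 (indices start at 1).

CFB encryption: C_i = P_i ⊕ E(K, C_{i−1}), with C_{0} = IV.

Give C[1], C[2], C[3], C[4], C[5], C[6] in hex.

C[1]: E(K, 0x6) = 0xE; 0xF ⊕ 0xE = 0x1.
C[2]: E(K, 0x1) = 0x9; 0xE ⊕ 0x9 = 0x7.
C[3]: E(K, 0x7) = 0xF; 0x2 ⊕ 0xF = 0xD.
C[4]: E(K, 0xD) = 0x5; 0x9 ⊕ 0x5 = 0xC.
C[5]: E(K, 0xC) = 0x4; 0xC ⊕ 0x4 = 0x8.
C[6]: E(K, 0x8) = 0x0; 0x2 ⊕ 0x0 = 0x2.

C[1] = 0x1, C[2] = 0x7, C[3] = 0xD, C[4] = 0xC, C[5] = 0x8, C[6] = 0x2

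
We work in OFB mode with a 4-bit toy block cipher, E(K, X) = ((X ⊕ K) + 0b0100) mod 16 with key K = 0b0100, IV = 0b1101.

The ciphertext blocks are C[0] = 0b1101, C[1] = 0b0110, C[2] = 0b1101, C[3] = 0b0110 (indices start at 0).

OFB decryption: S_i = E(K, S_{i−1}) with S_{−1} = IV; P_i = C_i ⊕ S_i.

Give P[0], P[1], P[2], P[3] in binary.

P[0] = 0b0000, P[1] = 0b1011, P[2] = 0b0000, P[3] = 0b1011

P[0]: S = E(K, 0b1101) = 0b1101; 0b1101 ⊕ 0b1101 = 0b0000.
P[1]: S = E(K, 0b1101) = 0b1101; 0b0110 ⊕ 0b1101 = 0b1011.
P[2]: S = E(K, 0b1101) = 0b1101; 0b1101 ⊕ 0b1101 = 0b0000.
P[3]: S = E(K, 0b1101) = 0b1101; 0b0110 ⊕ 0b1101 = 0b1011.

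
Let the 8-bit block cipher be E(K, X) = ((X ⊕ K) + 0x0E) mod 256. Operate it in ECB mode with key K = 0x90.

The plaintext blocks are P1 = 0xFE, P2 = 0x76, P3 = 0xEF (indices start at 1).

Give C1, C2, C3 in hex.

C1 = 0x7C, C2 = 0xF4, C3 = 0x8D

ECB encryption: C_i = E(K, P_i).
C1: E(K, 0xFE) = 0x7C.
C2: E(K, 0x76) = 0xF4.
C3: E(K, 0xEF) = 0x8D.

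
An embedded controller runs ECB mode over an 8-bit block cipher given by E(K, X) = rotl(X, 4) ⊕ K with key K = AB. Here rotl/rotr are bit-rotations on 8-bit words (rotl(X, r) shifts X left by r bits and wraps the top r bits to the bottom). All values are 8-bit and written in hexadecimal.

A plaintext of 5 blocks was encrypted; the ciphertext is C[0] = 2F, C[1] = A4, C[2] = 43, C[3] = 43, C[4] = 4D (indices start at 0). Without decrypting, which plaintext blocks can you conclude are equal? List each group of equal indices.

P[2] = P[3]

ECB encrypts each block independently with the same key, so equal ciphertext blocks imply equal plaintext blocks.
C[2] = C[3] = 43, so P[2] = P[3].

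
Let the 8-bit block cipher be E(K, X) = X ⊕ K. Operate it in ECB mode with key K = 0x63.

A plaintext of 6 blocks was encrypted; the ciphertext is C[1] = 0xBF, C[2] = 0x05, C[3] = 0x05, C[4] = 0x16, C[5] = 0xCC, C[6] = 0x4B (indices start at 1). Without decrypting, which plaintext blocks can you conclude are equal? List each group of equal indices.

ECB encrypts each block independently with the same key, so equal ciphertext blocks imply equal plaintext blocks.
C[2] = C[3] = 0x05, so P[2] = P[3].

P[2] = P[3]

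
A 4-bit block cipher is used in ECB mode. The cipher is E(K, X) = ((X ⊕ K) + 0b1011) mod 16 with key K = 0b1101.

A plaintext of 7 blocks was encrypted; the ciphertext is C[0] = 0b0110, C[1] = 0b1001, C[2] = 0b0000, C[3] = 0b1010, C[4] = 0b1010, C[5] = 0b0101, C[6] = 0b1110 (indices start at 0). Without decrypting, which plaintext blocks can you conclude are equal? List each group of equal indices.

ECB encrypts each block independently with the same key, so equal ciphertext blocks imply equal plaintext blocks.
C[3] = C[4] = 0b1010, so P[3] = P[4].

P[3] = P[4]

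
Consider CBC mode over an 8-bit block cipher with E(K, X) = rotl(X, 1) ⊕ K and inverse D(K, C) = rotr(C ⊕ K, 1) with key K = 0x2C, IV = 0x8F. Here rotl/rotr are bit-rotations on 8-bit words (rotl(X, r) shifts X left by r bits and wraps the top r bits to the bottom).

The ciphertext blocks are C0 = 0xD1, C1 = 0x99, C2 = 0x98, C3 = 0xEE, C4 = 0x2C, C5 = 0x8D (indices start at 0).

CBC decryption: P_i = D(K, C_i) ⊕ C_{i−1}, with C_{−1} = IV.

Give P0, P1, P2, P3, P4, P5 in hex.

P0: D(K, 0xD1) = 0xFE; 0xFE ⊕ 0x8F = 0x71.
P1: D(K, 0x99) = 0xDA; 0xDA ⊕ 0xD1 = 0x0B.
P2: D(K, 0x98) = 0x5A; 0x5A ⊕ 0x99 = 0xC3.
P3: D(K, 0xEE) = 0x61; 0x61 ⊕ 0x98 = 0xF9.
P4: D(K, 0x2C) = 0x00; 0x00 ⊕ 0xEE = 0xEE.
P5: D(K, 0x8D) = 0xD0; 0xD0 ⊕ 0x2C = 0xFC.

P0 = 0x71, P1 = 0x0B, P2 = 0xC3, P3 = 0xF9, P4 = 0xEE, P5 = 0xFC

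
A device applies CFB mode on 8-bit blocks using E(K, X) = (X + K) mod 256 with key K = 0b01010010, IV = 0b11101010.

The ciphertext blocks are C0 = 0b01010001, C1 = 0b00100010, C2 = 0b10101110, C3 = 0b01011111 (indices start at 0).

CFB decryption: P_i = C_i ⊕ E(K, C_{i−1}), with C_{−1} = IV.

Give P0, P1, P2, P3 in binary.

P0 = 0b01101101, P1 = 0b10000001, P2 = 0b11011010, P3 = 0b01011111

P0: E(K, 0b11101010) = 0b00111100; 0b01010001 ⊕ 0b00111100 = 0b01101101.
P1: E(K, 0b01010001) = 0b10100011; 0b00100010 ⊕ 0b10100011 = 0b10000001.
P2: E(K, 0b00100010) = 0b01110100; 0b10101110 ⊕ 0b01110100 = 0b11011010.
P3: E(K, 0b10101110) = 0b00000000; 0b01011111 ⊕ 0b00000000 = 0b01011111.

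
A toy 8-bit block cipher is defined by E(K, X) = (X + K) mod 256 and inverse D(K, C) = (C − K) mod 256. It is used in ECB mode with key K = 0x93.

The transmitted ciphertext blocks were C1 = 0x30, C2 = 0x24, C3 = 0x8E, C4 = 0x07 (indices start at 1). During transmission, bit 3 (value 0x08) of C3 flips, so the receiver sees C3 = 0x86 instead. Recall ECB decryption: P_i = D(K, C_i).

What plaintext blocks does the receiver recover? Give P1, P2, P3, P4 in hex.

P1 = 0x9D, P2 = 0x91, P3 = 0xF3, P4 = 0x74

Only C3 changed, to 0x86. In ECB, a change in C_i affects only P_i. Decrypting the received ciphertext:
P1: D(K, 0x30) = 0x9D.
P2: D(K, 0x24) = 0x91.
P3: D(K, 0x86) = 0xF3.
P4: D(K, 0x07) = 0x74.
Blocks that differ from the original plaintext: P3.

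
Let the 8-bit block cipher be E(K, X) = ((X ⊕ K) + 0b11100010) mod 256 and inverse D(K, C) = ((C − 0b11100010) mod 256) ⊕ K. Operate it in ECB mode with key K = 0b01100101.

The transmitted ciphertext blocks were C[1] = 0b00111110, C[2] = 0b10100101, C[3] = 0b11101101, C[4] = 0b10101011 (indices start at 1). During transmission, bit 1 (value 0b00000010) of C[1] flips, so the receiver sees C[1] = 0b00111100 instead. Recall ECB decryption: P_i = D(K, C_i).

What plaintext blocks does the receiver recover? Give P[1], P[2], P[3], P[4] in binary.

Only C[1] changed, to 0b00111100. In ECB, a change in C_i affects only P_i. Decrypting the received ciphertext:
P[1]: D(K, 0b00111100) = 0b00111111.
P[2]: D(K, 0b10100101) = 0b10100110.
P[3]: D(K, 0b11101101) = 0b01101110.
P[4]: D(K, 0b10101011) = 0b10101100.
Blocks that differ from the original plaintext: P[1].

P[1] = 0b00111111, P[2] = 0b10100110, P[3] = 0b01101110, P[4] = 0b10101100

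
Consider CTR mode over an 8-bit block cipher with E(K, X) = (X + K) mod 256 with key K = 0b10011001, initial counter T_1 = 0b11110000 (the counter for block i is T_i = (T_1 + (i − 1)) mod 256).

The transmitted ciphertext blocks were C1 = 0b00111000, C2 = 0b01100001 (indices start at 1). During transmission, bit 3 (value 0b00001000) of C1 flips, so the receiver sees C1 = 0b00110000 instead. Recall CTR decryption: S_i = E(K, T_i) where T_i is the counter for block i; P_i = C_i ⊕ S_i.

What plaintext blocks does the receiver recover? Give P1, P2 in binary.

P1 = 0b10111001, P2 = 0b11101011

Only C1 changed, to 0b00110000. In CTR, a change in C_i flips the same bit in P_i only; the keystream is unaffected. Decrypting the received ciphertext:
P1: T = 0b11110000, S = E(K, T) = 0b10001001; 0b00110000 ⊕ 0b10001001 = 0b10111001.
P2: T = 0b11110001, S = E(K, T) = 0b10001010; 0b01100001 ⊕ 0b10001010 = 0b11101011.
Blocks that differ from the original plaintext: P1.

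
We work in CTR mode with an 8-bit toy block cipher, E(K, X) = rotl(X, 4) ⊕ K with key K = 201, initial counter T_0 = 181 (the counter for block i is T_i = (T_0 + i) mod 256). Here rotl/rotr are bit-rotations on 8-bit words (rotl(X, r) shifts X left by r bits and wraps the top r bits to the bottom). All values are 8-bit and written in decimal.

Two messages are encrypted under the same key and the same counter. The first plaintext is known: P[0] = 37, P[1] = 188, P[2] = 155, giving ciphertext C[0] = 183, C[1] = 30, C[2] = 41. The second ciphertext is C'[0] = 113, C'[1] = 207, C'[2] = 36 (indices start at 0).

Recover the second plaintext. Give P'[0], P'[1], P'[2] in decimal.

P'[0] = 227, P'[1] = 109, P'[2] = 150

In CTR with a reused counter, both messages share the same keystream S_i, so C_i ⊕ C'_i = P_i ⊕ P'_i and thus P'_i = P_i ⊕ C_i ⊕ C'_i.
P'[0]: 37 ⊕ 183 ⊕ 113 = 227.
P'[1]: 188 ⊕ 30 ⊕ 207 = 109.
P'[2]: 155 ⊕ 41 ⊕ 36 = 150.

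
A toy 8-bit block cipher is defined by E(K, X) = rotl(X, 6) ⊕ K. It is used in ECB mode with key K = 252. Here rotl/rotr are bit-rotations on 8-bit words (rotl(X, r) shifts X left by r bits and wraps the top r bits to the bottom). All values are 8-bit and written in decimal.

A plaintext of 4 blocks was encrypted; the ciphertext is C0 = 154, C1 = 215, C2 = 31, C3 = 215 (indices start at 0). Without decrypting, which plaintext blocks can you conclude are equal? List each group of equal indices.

ECB encrypts each block independently with the same key, so equal ciphertext blocks imply equal plaintext blocks.
C1 = C3 = 215, so P1 = P3.

P1 = P3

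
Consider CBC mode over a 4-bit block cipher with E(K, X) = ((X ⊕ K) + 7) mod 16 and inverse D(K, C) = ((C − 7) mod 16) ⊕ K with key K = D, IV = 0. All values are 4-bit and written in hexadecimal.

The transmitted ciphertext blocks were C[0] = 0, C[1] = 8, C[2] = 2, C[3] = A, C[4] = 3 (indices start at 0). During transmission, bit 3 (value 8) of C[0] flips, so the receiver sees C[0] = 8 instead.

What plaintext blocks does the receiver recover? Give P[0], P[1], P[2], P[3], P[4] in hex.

P[0] = C, P[1] = 4, P[2] = E, P[3] = C, P[4] = B

CBC decryption: P_i = D(K, C_i) ⊕ C_{i−1}, with C_{−1} = IV.
Only C[0] changed, to 8. In CBC, a change in C_i garbles P_i and flips the same bit in P_{i+1}. Decrypting the received ciphertext:
P[0]: D(K, 8) = C; C ⊕ 0 = C.
P[1]: D(K, 8) = C; C ⊕ 8 = 4.
P[2]: D(K, 2) = 6; 6 ⊕ 8 = E.
P[3]: D(K, A) = E; E ⊕ 2 = C.
P[4]: D(K, 3) = 1; 1 ⊕ A = B.
Blocks that differ from the original plaintext: P[0], P[1].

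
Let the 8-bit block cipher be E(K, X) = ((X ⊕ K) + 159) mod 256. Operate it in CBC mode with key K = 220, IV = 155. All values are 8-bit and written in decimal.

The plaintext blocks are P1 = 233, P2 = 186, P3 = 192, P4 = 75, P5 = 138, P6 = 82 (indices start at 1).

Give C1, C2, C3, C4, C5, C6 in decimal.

CBC encryption: C_i = E(K, P_i ⊕ C_{i−1}), with C_{0} = IV.
C1: P1 ⊕ 155 = 114; E(K, 114) = 77.
C2: P2 ⊕ 77 = 247; E(K, 247) = 202.
C3: P3 ⊕ 202 = 10; E(K, 10) = 117.
C4: P4 ⊕ 117 = 62; E(K, 62) = 129.
C5: P5 ⊕ 129 = 11; E(K, 11) = 118.
C6: P6 ⊕ 118 = 36; E(K, 36) = 151.

C1 = 77, C2 = 202, C3 = 117, C4 = 129, C5 = 118, C6 = 151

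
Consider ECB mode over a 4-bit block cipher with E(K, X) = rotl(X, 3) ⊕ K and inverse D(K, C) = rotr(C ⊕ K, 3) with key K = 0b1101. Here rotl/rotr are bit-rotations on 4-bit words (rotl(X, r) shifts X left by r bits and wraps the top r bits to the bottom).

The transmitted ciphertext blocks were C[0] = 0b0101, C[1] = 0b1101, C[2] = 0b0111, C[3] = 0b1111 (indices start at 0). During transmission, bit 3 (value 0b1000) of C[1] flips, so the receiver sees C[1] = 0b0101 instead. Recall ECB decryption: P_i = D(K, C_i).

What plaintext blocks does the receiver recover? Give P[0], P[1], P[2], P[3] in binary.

P[0] = 0b0001, P[1] = 0b0001, P[2] = 0b0101, P[3] = 0b0100

Only C[1] changed, to 0b0101. In ECB, a change in C_i affects only P_i. Decrypting the received ciphertext:
P[0]: D(K, 0b0101) = 0b0001.
P[1]: D(K, 0b0101) = 0b0001.
P[2]: D(K, 0b0111) = 0b0101.
P[3]: D(K, 0b1111) = 0b0100.
Blocks that differ from the original plaintext: P[1].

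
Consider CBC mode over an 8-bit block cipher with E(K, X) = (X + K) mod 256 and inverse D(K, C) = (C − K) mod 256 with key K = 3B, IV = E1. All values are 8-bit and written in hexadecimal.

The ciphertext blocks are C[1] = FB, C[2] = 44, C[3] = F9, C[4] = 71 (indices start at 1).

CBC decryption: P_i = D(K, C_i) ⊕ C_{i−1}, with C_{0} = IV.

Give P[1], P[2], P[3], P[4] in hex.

P[1] = 21, P[2] = F2, P[3] = FA, P[4] = CF

P[1]: D(K, FB) = C0; C0 ⊕ E1 = 21.
P[2]: D(K, 44) = 09; 09 ⊕ FB = F2.
P[3]: D(K, F9) = BE; BE ⊕ 44 = FA.
P[4]: D(K, 71) = 36; 36 ⊕ F9 = CF.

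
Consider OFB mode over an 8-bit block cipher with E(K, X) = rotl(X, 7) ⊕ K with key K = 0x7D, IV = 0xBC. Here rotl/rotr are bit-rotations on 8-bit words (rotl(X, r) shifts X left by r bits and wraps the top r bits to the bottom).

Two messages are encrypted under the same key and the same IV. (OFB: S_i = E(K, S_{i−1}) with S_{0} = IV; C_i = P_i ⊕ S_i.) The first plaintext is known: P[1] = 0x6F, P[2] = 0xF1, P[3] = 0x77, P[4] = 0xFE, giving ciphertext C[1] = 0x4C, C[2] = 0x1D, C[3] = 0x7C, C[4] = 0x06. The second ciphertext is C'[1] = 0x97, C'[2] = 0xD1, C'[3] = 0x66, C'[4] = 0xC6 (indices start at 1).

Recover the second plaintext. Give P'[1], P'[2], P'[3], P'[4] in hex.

In OFB with a reused IV, both messages share the same keystream S_i, so C_i ⊕ C'_i = P_i ⊕ P'_i and thus P'_i = P_i ⊕ C_i ⊕ C'_i.
P'[1]: 0x6F ⊕ 0x4C ⊕ 0x97 = 0xB4.
P'[2]: 0xF1 ⊕ 0x1D ⊕ 0xD1 = 0x3D.
P'[3]: 0x77 ⊕ 0x7C ⊕ 0x66 = 0x6D.
P'[4]: 0xFE ⊕ 0x06 ⊕ 0xC6 = 0x3E.

P'[1] = 0xB4, P'[2] = 0x3D, P'[3] = 0x6D, P'[4] = 0x3E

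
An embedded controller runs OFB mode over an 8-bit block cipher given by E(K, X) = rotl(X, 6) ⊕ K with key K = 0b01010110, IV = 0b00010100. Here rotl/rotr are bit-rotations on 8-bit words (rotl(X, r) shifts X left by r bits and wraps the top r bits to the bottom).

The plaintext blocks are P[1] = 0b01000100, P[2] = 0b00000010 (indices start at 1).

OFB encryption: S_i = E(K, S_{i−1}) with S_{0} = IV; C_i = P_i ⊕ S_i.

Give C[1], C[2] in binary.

C[1]: S = E(K, 0b00010100) = 0b01010011; 0b01000100 ⊕ 0b01010011 = 0b00010111.
C[2]: S = E(K, 0b01010011) = 0b10000010; 0b00000010 ⊕ 0b10000010 = 0b10000000.

C[1] = 0b00010111, C[2] = 0b10000000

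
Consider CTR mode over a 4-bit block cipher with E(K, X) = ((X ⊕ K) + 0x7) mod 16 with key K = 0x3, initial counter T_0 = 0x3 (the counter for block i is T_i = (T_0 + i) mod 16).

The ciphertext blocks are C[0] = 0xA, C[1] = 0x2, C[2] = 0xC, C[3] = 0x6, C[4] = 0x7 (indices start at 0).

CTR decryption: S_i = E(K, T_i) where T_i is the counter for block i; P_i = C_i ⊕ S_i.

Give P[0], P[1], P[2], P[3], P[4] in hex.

P[0]: T = 0x3, S = E(K, T) = 0x7; 0xA ⊕ 0x7 = 0xD.
P[1]: T = 0x4, S = E(K, T) = 0xE; 0x2 ⊕ 0xE = 0xC.
P[2]: T = 0x5, S = E(K, T) = 0xD; 0xC ⊕ 0xD = 0x1.
P[3]: T = 0x6, S = E(K, T) = 0xC; 0x6 ⊕ 0xC = 0xA.
P[4]: T = 0x7, S = E(K, T) = 0xB; 0x7 ⊕ 0xB = 0xC.

P[0] = 0xD, P[1] = 0xC, P[2] = 0x1, P[3] = 0xA, P[4] = 0xC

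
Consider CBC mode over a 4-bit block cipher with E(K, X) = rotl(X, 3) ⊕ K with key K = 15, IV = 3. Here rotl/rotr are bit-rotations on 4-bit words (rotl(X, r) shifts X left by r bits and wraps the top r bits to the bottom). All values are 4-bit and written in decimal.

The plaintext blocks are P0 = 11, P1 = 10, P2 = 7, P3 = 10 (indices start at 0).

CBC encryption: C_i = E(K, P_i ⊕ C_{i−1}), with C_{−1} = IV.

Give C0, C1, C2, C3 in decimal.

C0 = 11, C1 = 7, C2 = 15, C3 = 5

C0: P0 ⊕ 3 = 8; E(K, 8) = 11.
C1: P1 ⊕ 11 = 1; E(K, 1) = 7.
C2: P2 ⊕ 7 = 0; E(K, 0) = 15.
C3: P3 ⊕ 15 = 5; E(K, 5) = 5.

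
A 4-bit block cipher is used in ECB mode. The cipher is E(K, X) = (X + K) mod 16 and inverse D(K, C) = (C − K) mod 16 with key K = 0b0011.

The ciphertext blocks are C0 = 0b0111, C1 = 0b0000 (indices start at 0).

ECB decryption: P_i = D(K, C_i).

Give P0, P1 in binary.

P0 = 0b0100, P1 = 0b1101

P0: D(K, 0b0111) = 0b0100.
P1: D(K, 0b0000) = 0b1101.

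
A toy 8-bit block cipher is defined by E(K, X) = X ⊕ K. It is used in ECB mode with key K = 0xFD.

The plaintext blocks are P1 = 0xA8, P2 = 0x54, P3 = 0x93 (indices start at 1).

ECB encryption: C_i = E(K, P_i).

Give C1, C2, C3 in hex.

C1: E(K, 0xA8) = 0x55.
C2: E(K, 0x54) = 0xA9.
C3: E(K, 0x93) = 0x6E.

C1 = 0x55, C2 = 0xA9, C3 = 0x6E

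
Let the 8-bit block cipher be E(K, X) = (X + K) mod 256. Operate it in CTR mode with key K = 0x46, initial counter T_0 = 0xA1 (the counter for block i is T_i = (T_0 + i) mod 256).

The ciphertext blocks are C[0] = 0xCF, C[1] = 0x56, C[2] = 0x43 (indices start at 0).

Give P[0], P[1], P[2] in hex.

CTR decryption: S_i = E(K, T_i) where T_i is the counter for block i; P_i = C_i ⊕ S_i.
P[0]: T = 0xA1, S = E(K, T) = 0xE7; 0xCF ⊕ 0xE7 = 0x28.
P[1]: T = 0xA2, S = E(K, T) = 0xE8; 0x56 ⊕ 0xE8 = 0xBE.
P[2]: T = 0xA3, S = E(K, T) = 0xE9; 0x43 ⊕ 0xE9 = 0xAA.

P[0] = 0x28, P[1] = 0xBE, P[2] = 0xAA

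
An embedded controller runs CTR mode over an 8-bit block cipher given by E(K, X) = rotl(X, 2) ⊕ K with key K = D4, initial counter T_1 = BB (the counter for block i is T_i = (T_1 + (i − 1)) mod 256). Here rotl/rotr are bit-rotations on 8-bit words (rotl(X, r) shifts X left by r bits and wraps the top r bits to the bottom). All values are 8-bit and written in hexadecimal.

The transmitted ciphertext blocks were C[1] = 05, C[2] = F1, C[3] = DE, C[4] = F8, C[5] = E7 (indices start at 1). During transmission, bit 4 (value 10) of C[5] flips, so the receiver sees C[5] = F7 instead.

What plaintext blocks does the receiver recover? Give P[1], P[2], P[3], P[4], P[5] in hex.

P[1] = 3F, P[2] = D7, P[3] = FC, P[4] = D6, P[5] = DD

CTR decryption: S_i = E(K, T_i) where T_i is the counter for block i; P_i = C_i ⊕ S_i.
Only C[5] changed, to F7. In CTR, a change in C_i flips the same bit in P_i only; the keystream is unaffected. Decrypting the received ciphertext:
P[1]: T = BB, S = E(K, T) = 3A; 05 ⊕ 3A = 3F.
P[2]: T = BC, S = E(K, T) = 26; F1 ⊕ 26 = D7.
P[3]: T = BD, S = E(K, T) = 22; DE ⊕ 22 = FC.
P[4]: T = BE, S = E(K, T) = 2E; F8 ⊕ 2E = D6.
P[5]: T = BF, S = E(K, T) = 2A; F7 ⊕ 2A = DD.
Blocks that differ from the original plaintext: P[5].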